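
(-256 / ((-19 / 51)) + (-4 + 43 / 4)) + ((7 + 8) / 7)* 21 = 56157 / 76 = 738.91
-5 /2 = -2.50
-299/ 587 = -0.51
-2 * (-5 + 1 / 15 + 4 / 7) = 916 / 105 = 8.72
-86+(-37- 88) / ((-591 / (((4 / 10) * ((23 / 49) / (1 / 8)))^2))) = -121356106 / 1418991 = -85.52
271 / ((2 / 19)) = 5149 / 2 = 2574.50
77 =77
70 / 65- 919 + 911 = -90 / 13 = -6.92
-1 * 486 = -486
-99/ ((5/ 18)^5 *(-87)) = 62355744/ 90625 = 688.06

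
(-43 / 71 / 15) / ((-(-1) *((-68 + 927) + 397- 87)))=-43 / 1244985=-0.00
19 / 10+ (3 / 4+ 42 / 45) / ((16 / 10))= 1417 / 480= 2.95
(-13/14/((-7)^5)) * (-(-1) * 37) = 0.00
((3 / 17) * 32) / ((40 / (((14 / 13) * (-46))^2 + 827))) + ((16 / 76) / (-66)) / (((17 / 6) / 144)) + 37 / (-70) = 19440537899 / 42031990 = 462.52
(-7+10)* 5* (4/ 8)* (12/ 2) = 45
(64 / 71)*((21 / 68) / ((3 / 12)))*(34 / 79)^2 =91392 / 443111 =0.21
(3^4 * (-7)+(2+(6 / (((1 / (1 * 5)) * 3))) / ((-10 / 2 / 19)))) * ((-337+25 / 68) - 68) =16591545 / 68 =243993.31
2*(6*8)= 96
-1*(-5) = 5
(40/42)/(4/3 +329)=20/6937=0.00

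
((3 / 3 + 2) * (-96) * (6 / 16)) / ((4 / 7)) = -189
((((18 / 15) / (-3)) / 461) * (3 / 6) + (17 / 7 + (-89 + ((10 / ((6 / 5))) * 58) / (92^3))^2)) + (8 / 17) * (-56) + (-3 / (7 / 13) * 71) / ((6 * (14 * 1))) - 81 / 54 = 20670167768329869671993 / 2619542285225026560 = 7890.76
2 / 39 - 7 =-271 / 39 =-6.95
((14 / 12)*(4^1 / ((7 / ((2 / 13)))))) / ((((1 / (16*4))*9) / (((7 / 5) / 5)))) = 1792 / 8775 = 0.20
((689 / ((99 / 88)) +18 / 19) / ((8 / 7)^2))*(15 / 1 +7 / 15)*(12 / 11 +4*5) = 864482402 / 5643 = 153195.53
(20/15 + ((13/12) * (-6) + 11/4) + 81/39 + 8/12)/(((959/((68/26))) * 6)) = 289/1944852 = 0.00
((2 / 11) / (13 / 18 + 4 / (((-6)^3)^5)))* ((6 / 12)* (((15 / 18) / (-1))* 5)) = -489776025600 / 933839622133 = -0.52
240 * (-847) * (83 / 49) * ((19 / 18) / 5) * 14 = -3053072 / 3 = -1017690.67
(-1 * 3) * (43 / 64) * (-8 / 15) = 43 / 40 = 1.08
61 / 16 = 3.81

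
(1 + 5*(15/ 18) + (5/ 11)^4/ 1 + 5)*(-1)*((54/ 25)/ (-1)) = 8071659/ 366025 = 22.05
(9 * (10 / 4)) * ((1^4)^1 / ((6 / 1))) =15 / 4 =3.75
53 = 53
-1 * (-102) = 102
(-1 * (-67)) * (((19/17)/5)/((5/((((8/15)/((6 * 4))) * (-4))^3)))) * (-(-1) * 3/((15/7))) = -570304/193640625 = -0.00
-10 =-10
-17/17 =-1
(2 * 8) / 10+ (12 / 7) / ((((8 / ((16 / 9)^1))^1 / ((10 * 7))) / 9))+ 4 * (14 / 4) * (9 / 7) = 1298 / 5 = 259.60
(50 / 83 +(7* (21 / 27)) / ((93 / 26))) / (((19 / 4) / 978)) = 10129472 / 23157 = 437.43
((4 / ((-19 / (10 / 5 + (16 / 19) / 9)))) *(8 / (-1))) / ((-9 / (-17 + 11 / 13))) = 801920 / 126711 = 6.33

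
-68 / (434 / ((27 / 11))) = -918 / 2387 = -0.38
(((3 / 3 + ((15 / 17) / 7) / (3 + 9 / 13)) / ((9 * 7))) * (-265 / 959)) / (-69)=521785 / 7937343792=0.00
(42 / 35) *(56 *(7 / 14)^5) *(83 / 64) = 1743 / 640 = 2.72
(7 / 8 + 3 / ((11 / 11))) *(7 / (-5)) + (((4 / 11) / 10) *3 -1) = -2779 / 440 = -6.32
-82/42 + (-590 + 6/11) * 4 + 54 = -532633/231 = -2305.77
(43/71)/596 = 43/42316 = 0.00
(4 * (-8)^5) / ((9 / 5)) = -655360 / 9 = -72817.78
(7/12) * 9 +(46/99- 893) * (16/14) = -401857/396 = -1014.79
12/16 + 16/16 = 7/4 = 1.75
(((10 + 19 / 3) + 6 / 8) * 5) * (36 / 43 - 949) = -41790275 / 516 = -80988.91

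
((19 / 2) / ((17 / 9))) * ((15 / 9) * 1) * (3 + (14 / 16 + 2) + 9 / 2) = 23655 / 272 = 86.97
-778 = -778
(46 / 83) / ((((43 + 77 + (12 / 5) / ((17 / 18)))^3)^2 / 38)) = 164814338328125 / 26498660949547124137132032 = 0.00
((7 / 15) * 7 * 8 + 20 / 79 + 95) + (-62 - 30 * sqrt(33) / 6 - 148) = -105007 / 1185 - 5 * sqrt(33) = -117.34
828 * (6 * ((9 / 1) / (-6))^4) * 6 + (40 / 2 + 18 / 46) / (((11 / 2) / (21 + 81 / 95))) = 150984.02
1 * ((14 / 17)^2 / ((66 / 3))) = 98 / 3179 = 0.03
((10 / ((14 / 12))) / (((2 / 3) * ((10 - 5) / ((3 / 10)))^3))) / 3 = 81 / 87500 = 0.00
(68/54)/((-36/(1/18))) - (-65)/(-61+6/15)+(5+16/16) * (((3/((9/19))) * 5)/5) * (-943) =-31662008449/883548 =-35835.07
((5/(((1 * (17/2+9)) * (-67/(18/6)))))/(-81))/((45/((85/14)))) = 17/797769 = 0.00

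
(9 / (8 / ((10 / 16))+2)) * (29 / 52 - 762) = -1781775 / 3848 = -463.04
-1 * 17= -17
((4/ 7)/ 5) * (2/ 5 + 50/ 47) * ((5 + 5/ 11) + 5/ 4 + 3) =20984/ 12925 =1.62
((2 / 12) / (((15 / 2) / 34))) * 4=136 / 45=3.02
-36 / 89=-0.40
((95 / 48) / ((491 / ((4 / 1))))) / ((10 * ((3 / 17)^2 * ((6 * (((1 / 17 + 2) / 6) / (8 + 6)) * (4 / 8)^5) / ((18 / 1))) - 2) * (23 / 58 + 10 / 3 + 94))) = -4559264 / 552700083735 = -0.00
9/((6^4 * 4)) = 1/576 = 0.00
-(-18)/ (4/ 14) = 63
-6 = -6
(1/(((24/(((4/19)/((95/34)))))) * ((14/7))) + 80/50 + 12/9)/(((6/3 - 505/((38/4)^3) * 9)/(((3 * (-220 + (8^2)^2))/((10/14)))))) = -819271089/56605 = -14473.48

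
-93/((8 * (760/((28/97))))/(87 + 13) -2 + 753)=-1085/11219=-0.10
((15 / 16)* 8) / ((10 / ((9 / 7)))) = 27 / 28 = 0.96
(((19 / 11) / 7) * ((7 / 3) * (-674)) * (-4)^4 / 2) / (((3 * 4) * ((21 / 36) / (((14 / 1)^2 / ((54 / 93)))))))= -711398912 / 297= -2395282.53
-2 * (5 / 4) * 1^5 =-2.50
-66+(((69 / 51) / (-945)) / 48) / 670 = -34098926423 / 516650400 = -66.00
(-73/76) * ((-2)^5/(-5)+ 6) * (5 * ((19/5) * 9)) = -20367/10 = -2036.70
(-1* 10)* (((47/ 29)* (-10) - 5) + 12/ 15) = 5918/ 29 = 204.07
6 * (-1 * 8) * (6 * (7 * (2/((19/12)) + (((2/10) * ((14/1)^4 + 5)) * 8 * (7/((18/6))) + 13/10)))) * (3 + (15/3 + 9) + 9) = -714267144864/95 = -7518601524.88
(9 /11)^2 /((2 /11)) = 81 /22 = 3.68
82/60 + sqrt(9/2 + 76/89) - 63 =-1849/30 + sqrt(169634)/178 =-59.32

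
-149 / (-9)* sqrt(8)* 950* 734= 207795400* sqrt(2) / 9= 32651896.99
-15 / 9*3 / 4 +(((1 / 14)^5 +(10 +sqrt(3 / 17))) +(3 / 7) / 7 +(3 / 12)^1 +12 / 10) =sqrt(51) / 17 +27593669 / 2689120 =10.68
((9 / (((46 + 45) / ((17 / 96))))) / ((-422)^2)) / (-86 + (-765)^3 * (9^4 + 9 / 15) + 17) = -17 / 507795765827887648384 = -0.00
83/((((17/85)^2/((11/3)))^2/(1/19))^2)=16233667.52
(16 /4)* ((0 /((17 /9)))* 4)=0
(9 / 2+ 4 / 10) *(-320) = -1568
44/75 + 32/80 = 74/75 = 0.99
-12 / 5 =-2.40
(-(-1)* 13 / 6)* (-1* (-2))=13 / 3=4.33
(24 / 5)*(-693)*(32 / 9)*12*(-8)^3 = 363331584 / 5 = 72666316.80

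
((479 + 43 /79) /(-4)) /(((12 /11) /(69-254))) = 6424495 /316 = 20330.68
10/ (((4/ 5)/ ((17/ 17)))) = 25/ 2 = 12.50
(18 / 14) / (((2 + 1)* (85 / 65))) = 39 / 119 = 0.33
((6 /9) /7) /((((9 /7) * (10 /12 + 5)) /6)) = 8 /105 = 0.08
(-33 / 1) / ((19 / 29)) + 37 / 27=-25136 / 513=-49.00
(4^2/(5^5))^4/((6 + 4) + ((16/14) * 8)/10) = 229376/3643035888671875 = 0.00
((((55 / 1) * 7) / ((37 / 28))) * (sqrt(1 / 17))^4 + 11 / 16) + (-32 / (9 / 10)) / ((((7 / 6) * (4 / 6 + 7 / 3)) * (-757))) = 13944798493 / 8159357808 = 1.71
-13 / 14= -0.93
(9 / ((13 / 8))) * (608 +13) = 44712 / 13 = 3439.38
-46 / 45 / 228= -23 / 5130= -0.00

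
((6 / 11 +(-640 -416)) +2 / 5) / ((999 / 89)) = -5164492 / 54945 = -93.99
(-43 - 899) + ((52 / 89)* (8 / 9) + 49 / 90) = -7536899 / 8010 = -940.94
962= 962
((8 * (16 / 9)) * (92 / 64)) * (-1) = -184 / 9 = -20.44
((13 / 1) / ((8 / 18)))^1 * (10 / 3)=195 / 2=97.50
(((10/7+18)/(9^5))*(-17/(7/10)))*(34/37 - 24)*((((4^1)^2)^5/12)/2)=369706926080/45881073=8057.94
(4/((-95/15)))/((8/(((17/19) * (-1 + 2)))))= -0.07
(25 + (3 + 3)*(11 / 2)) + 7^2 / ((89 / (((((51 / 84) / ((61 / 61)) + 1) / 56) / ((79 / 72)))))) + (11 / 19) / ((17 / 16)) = 531955655 / 9084052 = 58.56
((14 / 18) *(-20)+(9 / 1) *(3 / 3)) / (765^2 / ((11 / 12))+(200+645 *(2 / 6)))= -649 / 63245385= -0.00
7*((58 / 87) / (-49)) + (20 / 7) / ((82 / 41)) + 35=109 / 3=36.33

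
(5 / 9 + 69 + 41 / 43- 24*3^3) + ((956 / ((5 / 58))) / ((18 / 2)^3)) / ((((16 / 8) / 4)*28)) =-632399183 / 1097145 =-576.40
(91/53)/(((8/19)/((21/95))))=1911/2120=0.90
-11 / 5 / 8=-0.28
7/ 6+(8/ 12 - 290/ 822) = 1217/ 822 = 1.48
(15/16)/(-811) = -0.00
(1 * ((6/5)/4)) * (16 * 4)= 96/5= 19.20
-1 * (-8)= 8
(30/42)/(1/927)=662.14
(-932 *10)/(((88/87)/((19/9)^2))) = -12196385/297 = -41065.27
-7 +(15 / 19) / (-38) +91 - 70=10093 / 722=13.98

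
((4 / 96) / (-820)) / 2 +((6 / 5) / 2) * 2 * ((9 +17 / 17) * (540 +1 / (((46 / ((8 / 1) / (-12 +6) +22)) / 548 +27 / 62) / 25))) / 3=77965686637 / 32655680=2387.51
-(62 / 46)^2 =-961 / 529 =-1.82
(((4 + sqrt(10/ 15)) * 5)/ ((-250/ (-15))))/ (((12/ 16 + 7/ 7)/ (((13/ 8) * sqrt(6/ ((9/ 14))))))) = 13 * sqrt(21) * (sqrt(6) + 12)/ 210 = 4.10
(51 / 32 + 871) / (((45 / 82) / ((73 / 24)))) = 83573539 / 17280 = 4836.43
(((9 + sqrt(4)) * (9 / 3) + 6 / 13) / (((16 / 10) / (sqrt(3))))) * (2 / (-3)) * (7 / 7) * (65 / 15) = -725 * sqrt(3) / 12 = -104.64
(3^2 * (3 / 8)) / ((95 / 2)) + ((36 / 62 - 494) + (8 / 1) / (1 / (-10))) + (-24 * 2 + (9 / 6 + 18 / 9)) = -7278253 / 11780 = -617.85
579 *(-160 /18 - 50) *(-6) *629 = 128680820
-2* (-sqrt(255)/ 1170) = sqrt(255)/ 585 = 0.03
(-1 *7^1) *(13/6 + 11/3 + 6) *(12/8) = -497/4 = -124.25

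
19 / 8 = 2.38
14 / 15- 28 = -406 / 15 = -27.07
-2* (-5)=10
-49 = -49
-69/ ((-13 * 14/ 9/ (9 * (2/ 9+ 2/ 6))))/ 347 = 3105/ 63154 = 0.05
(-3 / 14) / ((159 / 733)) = -733 / 742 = -0.99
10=10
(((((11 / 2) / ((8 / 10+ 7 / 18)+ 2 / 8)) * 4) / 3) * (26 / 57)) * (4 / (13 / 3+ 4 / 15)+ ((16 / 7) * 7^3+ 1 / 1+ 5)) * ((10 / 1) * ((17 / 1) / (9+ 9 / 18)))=70751824000 / 2150477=32900.53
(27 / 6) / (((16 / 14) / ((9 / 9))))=63 / 16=3.94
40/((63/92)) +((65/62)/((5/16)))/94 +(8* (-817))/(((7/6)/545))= -280255112324/91791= -3053187.27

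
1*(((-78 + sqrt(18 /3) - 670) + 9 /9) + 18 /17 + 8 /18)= -114061 /153 + sqrt(6)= -743.05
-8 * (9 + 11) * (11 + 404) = -66400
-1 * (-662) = 662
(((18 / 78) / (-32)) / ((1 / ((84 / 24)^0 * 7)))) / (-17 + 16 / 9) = 189 / 56992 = 0.00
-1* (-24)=24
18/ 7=2.57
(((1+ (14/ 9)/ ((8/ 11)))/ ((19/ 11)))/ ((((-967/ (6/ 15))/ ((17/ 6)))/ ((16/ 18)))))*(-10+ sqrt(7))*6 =169048/ 1488213 - 84524*sqrt(7)/ 7441065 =0.08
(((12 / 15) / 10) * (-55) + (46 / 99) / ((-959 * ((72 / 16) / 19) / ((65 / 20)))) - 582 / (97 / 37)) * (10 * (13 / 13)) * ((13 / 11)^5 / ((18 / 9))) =-359147008305709 / 137613086919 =-2609.83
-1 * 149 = -149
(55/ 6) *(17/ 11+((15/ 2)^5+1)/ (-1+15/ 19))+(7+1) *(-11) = -264545673/ 256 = -1033381.54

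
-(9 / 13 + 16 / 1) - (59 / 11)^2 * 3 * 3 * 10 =-2605.87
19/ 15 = 1.27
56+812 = 868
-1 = -1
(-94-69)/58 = -163/58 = -2.81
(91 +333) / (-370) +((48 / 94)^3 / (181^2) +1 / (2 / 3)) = 445581349573 / 1258497762110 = 0.35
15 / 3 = 5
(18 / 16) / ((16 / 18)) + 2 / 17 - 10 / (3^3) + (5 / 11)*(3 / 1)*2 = 1208585 / 323136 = 3.74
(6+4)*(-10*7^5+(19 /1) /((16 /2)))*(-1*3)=20168115 /4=5042028.75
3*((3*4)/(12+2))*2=36/7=5.14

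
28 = 28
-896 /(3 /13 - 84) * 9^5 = 76422528 /121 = 631591.14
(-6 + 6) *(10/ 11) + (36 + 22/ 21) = 37.05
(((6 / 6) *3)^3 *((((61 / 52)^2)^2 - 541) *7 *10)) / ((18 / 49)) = -20280244145175 / 7311616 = -2773702.03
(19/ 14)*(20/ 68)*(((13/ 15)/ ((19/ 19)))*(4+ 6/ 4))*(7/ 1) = 2717/ 204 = 13.32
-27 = -27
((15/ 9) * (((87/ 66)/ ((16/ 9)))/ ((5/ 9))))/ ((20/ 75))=11745/ 1408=8.34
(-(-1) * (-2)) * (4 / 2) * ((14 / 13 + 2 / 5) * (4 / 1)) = -1536 / 65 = -23.63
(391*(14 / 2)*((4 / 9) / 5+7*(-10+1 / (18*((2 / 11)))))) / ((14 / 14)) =-33388663 / 180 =-185492.57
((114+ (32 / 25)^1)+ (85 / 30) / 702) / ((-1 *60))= -12139409 / 6318000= -1.92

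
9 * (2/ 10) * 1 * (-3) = -27/ 5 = -5.40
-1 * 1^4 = -1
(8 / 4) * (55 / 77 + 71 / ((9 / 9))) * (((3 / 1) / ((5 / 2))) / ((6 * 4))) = 251 / 35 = 7.17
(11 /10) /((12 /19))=209 /120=1.74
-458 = -458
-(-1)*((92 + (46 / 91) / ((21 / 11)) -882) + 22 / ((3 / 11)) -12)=-1377962 / 1911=-721.07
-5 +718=713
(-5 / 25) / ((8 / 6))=-3 / 20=-0.15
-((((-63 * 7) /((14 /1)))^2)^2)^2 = -248155780267521 /256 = -969358516670.00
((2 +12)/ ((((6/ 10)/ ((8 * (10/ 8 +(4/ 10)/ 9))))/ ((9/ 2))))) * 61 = 198982/ 3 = 66327.33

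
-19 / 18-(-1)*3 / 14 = -53 / 63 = -0.84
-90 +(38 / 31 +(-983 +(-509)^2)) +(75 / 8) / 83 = 258009.34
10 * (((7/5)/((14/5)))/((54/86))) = 215/27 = 7.96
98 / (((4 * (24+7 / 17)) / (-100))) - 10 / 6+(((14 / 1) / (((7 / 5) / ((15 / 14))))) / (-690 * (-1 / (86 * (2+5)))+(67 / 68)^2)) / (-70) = -524356633375 / 5135695467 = -102.10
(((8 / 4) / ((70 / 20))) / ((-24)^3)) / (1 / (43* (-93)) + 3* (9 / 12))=-1333 / 72549792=-0.00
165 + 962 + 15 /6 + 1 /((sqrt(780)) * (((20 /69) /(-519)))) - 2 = 2255 /2 - 11937 * sqrt(195) /2600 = 1063.39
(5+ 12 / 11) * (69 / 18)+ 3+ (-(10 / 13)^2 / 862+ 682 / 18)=926429341 / 14422122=64.24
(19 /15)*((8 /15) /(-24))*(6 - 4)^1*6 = -76 /225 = -0.34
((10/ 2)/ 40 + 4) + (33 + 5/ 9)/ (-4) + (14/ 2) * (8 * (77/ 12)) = 25565/ 72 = 355.07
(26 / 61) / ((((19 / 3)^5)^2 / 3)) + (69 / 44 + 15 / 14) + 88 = 10440819581279454713 / 115190472851565188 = 90.64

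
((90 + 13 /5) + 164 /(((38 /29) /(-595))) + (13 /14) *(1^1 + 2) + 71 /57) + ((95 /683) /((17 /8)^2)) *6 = -74372.13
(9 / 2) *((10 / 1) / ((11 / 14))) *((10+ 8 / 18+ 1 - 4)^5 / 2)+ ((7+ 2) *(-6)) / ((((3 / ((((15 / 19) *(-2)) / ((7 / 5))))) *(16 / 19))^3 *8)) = 33194530357868305 / 50697529344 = 654756.37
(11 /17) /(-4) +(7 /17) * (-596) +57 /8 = -32429 /136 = -238.45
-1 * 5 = -5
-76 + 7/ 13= -981/ 13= -75.46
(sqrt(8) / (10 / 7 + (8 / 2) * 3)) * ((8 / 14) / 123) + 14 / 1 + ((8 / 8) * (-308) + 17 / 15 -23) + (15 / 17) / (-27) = -241663 / 765 + 4 * sqrt(2) / 5781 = -315.90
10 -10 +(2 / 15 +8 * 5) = 602 / 15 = 40.13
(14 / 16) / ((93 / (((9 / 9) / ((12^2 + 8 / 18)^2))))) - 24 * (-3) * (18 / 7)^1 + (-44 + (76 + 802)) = 2990002081323 / 2933840000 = 1019.14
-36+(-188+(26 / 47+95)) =-6037 / 47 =-128.45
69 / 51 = 23 / 17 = 1.35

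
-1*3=-3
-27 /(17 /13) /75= -117 /425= -0.28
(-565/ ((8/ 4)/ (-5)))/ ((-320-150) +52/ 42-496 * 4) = -59325/ 103016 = -0.58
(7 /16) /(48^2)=7 /36864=0.00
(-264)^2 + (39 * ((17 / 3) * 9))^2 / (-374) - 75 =1298949 / 22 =59043.14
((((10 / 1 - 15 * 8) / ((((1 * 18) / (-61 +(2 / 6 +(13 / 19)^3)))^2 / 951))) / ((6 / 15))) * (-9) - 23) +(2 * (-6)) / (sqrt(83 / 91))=134418120114916171 / 5080955148 - 12 * sqrt(7553) / 83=26455273.14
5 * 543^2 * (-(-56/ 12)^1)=6879810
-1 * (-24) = 24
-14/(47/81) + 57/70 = -76701/3290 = -23.31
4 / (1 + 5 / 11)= 11 / 4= 2.75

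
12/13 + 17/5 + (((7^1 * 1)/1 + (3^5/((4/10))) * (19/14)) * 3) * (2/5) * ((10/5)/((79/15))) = 13774778/35945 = 383.22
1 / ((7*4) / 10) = 5 / 14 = 0.36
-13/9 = -1.44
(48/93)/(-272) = -0.00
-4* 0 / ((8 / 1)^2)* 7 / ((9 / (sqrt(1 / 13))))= 0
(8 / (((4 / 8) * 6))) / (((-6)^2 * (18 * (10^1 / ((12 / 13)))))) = 2 / 5265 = 0.00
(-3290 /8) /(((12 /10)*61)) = -8225 /1464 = -5.62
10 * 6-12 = 48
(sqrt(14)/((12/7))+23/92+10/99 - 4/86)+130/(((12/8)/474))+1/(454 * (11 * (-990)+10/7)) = 7 * sqrt(14)/12+6051486956182451/147308717160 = 41082.49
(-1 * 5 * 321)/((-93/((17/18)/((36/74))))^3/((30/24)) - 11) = 1997086966725/109445569040267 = 0.02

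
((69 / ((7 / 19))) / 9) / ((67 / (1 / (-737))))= -437 / 1036959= -0.00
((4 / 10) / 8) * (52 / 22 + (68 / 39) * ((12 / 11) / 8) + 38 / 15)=5507 / 21450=0.26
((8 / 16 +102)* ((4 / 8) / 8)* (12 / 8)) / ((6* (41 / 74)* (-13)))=-185 / 832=-0.22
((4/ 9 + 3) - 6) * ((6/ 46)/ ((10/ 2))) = -1/ 15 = -0.07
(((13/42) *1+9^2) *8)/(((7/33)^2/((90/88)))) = 5071275/343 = 14785.06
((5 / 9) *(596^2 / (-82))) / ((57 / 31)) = -27529240 / 21033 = -1308.86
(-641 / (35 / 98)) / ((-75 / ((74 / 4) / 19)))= 166019 / 7125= 23.30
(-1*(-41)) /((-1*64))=-41 /64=-0.64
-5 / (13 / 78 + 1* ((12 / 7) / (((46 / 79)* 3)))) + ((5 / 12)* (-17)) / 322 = -4.38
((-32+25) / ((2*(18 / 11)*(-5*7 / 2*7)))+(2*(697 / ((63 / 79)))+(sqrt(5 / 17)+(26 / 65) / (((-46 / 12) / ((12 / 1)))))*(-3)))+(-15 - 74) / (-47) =238864373 / 136206 - 3*sqrt(85) / 17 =1752.07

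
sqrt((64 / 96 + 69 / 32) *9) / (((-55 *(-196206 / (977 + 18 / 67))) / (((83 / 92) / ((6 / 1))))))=5434591 *sqrt(1626) / 3192852389760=0.00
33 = 33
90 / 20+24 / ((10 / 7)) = 213 / 10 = 21.30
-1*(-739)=739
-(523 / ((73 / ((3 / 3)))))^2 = -273529 / 5329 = -51.33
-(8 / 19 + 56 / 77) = -240 / 209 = -1.15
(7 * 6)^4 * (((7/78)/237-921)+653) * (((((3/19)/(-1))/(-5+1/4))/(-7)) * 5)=7340996144160/370747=19800554.41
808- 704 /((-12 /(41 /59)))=150232 /177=848.77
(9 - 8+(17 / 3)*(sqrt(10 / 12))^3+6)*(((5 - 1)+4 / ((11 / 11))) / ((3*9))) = 170*sqrt(30) / 729+56 / 27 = 3.35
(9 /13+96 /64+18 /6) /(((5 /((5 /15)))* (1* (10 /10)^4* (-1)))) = -9 /26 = -0.35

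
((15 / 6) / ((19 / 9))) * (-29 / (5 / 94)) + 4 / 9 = -110327 / 171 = -645.19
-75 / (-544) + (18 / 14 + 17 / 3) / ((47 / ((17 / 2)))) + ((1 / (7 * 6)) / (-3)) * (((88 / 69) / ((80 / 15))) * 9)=17019031 / 12349344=1.38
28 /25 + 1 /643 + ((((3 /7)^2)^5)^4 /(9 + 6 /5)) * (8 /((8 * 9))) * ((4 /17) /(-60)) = 33173483767330942142962673299745828684306 /29578110353311048587659341690414460845675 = 1.12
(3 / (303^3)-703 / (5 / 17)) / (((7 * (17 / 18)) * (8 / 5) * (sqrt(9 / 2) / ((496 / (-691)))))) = 13741450011496 * sqrt(2) / 254161862787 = 76.46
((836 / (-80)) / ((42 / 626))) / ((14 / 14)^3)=-65417 / 420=-155.75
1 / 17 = 0.06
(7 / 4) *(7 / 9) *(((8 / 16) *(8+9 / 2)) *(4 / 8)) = 1225 / 288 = 4.25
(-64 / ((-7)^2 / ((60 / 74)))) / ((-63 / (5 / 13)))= 3200 / 494949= 0.01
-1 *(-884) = 884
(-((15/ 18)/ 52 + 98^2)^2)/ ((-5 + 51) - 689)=8978730581209/ 62592192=143448.09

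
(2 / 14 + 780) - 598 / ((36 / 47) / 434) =-338053.30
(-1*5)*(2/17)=-10/17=-0.59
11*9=99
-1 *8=-8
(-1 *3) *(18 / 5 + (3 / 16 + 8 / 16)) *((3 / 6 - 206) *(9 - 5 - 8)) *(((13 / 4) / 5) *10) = -5497947 / 80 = -68724.34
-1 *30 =-30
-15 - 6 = -21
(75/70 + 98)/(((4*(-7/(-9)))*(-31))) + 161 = 1943989/12152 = 159.97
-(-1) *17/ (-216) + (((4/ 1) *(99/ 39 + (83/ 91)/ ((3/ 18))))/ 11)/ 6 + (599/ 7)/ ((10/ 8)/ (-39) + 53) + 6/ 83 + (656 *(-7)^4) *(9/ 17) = 2102051120504033651/ 2520882452088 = 833855.27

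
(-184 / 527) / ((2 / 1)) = -92 / 527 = -0.17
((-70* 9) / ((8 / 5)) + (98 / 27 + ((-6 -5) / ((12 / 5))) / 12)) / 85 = -168697 / 36720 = -4.59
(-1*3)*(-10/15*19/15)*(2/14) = 38/105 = 0.36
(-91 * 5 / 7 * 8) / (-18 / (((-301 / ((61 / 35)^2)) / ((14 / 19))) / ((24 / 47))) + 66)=-12230081500 / 1553887047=-7.87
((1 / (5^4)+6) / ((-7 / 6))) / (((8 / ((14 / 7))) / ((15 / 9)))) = -3751 / 1750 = -2.14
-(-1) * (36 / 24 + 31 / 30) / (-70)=-19 / 525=-0.04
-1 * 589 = -589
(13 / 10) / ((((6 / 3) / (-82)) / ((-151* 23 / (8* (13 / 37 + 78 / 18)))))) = 15805623 / 3200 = 4939.26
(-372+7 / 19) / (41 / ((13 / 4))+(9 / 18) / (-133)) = -1285102 / 43611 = -29.47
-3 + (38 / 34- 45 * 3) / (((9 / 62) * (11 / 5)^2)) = -3583339 / 18513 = -193.56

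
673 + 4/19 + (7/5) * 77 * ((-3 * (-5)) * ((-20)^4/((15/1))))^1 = 327724791/19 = 17248673.21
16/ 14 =8/ 7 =1.14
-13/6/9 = -13/54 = -0.24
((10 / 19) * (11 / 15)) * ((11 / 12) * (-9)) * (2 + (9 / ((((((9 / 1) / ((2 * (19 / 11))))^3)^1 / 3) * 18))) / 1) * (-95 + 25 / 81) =2585948170 / 4113747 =628.61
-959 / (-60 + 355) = -3.25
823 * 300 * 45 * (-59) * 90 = -58996755000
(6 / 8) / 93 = 1 / 124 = 0.01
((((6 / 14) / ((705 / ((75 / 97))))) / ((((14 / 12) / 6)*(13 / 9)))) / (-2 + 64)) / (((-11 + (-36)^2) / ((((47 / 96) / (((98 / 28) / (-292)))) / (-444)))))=1971 / 1019989579336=0.00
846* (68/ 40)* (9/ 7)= 64719/ 35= 1849.11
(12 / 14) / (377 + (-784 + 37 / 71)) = -71 / 33670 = -0.00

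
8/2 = 4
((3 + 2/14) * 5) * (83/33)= 830/21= 39.52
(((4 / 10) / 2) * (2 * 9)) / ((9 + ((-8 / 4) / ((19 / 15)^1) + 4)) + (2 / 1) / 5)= 342 / 1123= 0.30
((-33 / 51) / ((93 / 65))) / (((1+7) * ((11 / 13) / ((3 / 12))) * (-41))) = 845 / 2074272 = 0.00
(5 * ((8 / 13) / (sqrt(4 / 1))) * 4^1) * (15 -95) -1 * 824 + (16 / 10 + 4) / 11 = -940796 / 715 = -1315.80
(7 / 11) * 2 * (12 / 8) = 21 / 11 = 1.91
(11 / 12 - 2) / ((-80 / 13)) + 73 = 70249 / 960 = 73.18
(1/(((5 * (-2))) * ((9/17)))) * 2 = -17/45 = -0.38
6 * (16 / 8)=12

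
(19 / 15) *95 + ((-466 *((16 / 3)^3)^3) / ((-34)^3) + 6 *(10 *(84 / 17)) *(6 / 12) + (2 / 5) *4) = 20145177614557 / 483512895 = 41664.20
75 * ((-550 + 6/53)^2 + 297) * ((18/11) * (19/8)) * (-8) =-21807809780850/30899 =-705777202.53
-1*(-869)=869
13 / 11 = 1.18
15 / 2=7.50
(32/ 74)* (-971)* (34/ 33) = -528224/ 1221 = -432.62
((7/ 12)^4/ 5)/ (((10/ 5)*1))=2401/ 207360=0.01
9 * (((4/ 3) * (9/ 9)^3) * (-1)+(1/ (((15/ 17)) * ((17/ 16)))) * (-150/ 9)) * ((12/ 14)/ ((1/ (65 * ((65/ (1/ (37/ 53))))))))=-161327400/ 371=-434844.74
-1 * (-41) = 41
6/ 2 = 3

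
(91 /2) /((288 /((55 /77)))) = 65 /576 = 0.11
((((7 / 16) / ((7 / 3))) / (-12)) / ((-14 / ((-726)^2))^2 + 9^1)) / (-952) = 17363069361 / 9521073810989440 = 0.00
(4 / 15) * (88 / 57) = 352 / 855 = 0.41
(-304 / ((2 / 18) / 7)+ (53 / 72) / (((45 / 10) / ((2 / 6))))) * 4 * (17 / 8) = -316466747 / 1944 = -162791.54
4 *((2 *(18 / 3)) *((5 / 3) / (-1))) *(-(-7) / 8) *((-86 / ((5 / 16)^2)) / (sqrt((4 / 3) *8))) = 38528 *sqrt(6) / 5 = 18874.79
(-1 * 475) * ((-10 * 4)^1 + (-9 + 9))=19000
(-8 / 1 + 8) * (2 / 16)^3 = 0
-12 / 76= -3 / 19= -0.16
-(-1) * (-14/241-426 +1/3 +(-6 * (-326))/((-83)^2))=-2119013123/4980747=-425.44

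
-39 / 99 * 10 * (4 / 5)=-3.15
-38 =-38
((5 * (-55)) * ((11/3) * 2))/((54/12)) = -12100/27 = -448.15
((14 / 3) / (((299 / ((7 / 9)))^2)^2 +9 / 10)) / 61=336140 / 95963456148205077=0.00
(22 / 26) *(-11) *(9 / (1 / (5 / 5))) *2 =-2178 / 13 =-167.54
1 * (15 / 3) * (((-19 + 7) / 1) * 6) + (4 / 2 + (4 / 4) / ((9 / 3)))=-1073 / 3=-357.67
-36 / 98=-18 / 49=-0.37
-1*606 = -606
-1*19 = -19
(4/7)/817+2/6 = 5731/17157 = 0.33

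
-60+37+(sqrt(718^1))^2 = 695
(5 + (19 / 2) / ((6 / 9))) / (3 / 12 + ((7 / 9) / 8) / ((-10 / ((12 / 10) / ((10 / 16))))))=28875 / 347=83.21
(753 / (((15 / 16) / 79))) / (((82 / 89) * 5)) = 14118248 / 1025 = 13773.90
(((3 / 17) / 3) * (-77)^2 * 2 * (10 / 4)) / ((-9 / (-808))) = 23953160 / 153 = 156556.60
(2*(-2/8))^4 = 1/16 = 0.06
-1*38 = -38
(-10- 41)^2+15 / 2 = 5217 / 2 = 2608.50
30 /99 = 10 /33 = 0.30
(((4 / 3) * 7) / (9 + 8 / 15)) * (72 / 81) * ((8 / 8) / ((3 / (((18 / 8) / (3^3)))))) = 280 / 11583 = 0.02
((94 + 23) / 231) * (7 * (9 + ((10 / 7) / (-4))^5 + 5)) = 293530029 / 5916064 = 49.62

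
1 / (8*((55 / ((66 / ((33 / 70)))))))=7 / 22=0.32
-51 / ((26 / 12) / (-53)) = 16218 / 13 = 1247.54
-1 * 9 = -9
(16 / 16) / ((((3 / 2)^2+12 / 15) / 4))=1.31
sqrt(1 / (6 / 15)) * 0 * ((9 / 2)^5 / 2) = 0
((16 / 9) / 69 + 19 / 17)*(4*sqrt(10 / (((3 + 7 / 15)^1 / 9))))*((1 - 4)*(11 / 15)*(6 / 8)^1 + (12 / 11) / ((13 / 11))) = -253491*sqrt(78) / 132158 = -16.94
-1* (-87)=87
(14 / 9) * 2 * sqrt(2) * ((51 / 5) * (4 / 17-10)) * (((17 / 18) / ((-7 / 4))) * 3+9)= -20584 * sqrt(2) / 9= -3234.46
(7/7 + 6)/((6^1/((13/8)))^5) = 2599051/254803968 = 0.01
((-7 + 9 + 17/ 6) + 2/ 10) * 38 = 2869/ 15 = 191.27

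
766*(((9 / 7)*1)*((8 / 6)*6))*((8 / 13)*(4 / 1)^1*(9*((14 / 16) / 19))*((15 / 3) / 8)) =1240920 / 247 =5023.97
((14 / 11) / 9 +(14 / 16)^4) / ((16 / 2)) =0.09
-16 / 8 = -2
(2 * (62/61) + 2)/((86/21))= 2583/2623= 0.98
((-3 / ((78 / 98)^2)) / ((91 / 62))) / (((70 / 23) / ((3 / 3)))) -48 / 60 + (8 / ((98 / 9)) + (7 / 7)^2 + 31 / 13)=3648091 / 1614795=2.26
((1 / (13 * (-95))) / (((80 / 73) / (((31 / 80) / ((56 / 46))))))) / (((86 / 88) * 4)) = -572539 / 9516416000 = -0.00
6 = 6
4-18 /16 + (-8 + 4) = -9 /8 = -1.12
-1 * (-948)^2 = -898704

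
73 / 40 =1.82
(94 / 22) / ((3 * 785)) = 47 / 25905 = 0.00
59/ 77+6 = 521/ 77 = 6.77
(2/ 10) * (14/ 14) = 1/ 5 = 0.20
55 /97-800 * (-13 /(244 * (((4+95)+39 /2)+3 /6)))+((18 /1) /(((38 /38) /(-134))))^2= 5817744.93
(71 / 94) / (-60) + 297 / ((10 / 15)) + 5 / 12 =2514899 / 5640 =445.90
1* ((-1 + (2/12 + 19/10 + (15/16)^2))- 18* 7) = -476369/3840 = -124.05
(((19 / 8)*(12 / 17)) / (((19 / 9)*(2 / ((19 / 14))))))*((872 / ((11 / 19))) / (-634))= -1062423 / 829906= -1.28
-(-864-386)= 1250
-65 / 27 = -2.41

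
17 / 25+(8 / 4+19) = 542 / 25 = 21.68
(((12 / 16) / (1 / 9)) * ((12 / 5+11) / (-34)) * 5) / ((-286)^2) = -1809 / 11124256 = -0.00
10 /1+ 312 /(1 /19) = 5938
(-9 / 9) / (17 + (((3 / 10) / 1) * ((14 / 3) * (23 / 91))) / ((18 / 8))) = -585 / 10037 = -0.06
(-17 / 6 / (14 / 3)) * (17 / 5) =-289 / 140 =-2.06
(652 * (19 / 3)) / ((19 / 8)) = 5216 / 3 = 1738.67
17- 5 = 12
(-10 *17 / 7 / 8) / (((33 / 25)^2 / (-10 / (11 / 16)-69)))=48821875 / 335412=145.56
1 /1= 1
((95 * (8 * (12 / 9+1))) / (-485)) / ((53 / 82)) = -87248 / 15423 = -5.66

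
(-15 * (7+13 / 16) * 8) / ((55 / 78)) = -14625 / 11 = -1329.55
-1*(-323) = 323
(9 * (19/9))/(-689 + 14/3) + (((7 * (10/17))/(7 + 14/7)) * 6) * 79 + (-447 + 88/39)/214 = 62555147641/291283746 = 214.76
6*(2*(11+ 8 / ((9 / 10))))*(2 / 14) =716 / 21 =34.10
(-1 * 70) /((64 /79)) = -2765 /32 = -86.41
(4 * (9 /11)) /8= 9 /22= 0.41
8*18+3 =147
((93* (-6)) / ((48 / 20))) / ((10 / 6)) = -279 / 2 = -139.50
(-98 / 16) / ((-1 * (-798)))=-7 / 912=-0.01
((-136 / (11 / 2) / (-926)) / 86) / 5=0.00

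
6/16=3/8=0.38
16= 16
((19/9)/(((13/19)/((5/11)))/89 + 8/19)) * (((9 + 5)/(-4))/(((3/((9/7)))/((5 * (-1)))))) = 803225/22218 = 36.15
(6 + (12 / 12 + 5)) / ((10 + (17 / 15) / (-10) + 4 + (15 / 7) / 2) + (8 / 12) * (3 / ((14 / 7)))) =3150 / 4189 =0.75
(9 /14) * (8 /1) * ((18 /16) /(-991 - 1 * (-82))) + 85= 120181 /1414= 84.99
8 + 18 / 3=14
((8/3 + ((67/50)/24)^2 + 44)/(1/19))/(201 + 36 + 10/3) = 1276885291/346080000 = 3.69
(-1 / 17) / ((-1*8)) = 1 / 136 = 0.01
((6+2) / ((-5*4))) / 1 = -2 / 5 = -0.40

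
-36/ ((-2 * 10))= 9/ 5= 1.80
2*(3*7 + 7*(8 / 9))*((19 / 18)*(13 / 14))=8645 / 162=53.36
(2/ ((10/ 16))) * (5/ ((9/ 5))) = 80/ 9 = 8.89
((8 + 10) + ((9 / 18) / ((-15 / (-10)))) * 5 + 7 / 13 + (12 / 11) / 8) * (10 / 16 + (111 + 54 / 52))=204496801 / 89232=2291.74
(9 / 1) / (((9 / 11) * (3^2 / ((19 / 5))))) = 209 / 45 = 4.64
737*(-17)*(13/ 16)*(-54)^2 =-118737333/ 4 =-29684333.25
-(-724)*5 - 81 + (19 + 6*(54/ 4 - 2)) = 3627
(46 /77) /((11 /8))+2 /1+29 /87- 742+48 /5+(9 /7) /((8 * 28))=-2076458513 /2845920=-729.63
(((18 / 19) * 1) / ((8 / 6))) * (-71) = -1917 / 38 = -50.45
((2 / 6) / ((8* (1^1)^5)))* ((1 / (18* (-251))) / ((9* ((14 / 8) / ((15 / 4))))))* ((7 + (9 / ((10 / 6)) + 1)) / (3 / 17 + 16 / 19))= -21641 / 749156688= -0.00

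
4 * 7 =28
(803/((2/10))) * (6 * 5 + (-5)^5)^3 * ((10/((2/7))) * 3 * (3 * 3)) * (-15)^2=-25309399223287265625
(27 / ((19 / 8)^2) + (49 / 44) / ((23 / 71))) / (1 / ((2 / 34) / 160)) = 600931 / 198740608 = 0.00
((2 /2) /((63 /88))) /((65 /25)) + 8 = 6992 /819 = 8.54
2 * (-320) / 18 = -320 / 9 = -35.56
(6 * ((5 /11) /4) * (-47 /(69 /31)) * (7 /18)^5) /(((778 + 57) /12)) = -0.00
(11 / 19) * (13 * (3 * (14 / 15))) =2002 / 95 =21.07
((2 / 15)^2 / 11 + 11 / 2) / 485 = 27233 / 2400750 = 0.01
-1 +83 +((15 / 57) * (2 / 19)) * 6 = 29662 / 361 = 82.17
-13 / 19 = -0.68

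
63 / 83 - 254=-21019 / 83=-253.24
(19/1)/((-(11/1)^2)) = -0.16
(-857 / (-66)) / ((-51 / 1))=-857 / 3366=-0.25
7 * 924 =6468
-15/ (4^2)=-15/ 16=-0.94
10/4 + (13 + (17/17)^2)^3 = 5493/2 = 2746.50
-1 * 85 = -85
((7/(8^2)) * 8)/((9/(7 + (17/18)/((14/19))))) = 2087/2592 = 0.81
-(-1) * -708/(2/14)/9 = -1652/3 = -550.67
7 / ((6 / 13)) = 15.17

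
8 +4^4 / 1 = 264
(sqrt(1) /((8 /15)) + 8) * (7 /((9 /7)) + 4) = 6715 /72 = 93.26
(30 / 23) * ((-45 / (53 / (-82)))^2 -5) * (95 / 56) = 19382928375 / 1808996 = 10714.74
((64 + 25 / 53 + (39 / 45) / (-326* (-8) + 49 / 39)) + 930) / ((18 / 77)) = 93861579322 / 22063635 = 4254.13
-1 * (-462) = 462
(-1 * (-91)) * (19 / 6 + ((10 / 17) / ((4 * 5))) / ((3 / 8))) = 30121 / 102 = 295.30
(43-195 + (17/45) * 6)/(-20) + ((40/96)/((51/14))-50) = -42.40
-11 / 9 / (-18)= 11 / 162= 0.07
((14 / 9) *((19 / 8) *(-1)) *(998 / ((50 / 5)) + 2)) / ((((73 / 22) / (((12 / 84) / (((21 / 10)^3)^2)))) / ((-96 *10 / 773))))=3404192000000 / 14519089325727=0.23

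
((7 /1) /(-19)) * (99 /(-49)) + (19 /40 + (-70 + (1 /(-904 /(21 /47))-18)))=-612989817 /7063630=-86.78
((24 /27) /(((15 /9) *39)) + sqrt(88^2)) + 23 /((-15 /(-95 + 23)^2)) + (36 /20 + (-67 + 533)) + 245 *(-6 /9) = -4420447 /585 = -7556.32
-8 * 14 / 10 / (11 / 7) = -392 / 55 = -7.13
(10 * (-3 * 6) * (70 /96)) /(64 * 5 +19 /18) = -4725 /11558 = -0.41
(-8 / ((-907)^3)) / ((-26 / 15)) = -60 / 9699854359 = -0.00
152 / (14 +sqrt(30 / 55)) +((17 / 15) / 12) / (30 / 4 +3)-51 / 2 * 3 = -13329004 / 203175-76 * sqrt(66) / 1075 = -66.18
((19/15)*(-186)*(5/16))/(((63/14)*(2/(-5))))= 2945/72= 40.90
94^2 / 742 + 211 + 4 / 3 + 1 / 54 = 4492829 / 20034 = 224.26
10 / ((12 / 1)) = 5 / 6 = 0.83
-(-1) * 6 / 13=0.46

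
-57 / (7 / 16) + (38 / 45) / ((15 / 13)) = -612142 / 4725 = -129.55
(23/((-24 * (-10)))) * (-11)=-253/240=-1.05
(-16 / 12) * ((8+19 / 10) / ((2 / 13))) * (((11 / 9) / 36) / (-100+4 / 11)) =0.03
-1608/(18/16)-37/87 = -41463/29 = -1429.76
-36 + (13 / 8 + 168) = 1069 / 8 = 133.62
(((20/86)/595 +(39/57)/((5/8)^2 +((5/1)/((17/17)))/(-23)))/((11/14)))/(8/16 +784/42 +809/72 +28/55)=0.16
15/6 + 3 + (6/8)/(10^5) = 5.50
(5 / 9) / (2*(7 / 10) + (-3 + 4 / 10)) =-25 / 54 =-0.46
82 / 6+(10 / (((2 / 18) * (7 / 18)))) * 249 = 1210427 / 21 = 57639.38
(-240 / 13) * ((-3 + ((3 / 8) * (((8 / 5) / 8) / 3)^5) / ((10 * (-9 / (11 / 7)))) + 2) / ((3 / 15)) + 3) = 39253847 / 1063125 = 36.92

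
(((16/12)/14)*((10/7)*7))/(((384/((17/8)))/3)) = 85/5376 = 0.02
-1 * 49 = -49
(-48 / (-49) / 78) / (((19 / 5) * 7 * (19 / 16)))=640 / 1609699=0.00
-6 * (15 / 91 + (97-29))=-37218 / 91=-408.99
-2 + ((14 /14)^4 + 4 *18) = 71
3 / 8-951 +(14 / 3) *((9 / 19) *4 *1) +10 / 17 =-2432047 / 2584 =-941.19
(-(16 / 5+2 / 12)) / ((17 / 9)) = -303 / 170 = -1.78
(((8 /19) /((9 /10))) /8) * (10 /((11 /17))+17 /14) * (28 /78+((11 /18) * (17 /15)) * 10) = 7.10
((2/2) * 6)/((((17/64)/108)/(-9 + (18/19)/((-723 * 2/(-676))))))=-1624997376/77843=-20875.32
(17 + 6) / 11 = 23 / 11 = 2.09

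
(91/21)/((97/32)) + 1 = 707/291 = 2.43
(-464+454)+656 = 646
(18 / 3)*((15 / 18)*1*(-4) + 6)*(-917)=-14672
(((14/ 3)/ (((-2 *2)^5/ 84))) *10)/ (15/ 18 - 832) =735/ 159584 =0.00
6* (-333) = -1998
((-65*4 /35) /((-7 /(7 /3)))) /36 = 13 /189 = 0.07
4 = 4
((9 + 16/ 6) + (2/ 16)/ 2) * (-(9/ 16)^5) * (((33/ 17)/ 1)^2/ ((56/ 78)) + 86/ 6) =-12.93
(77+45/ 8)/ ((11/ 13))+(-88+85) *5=7273/ 88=82.65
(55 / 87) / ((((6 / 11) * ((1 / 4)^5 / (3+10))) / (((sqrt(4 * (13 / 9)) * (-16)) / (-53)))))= 128860160 * sqrt(13) / 41499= 11195.74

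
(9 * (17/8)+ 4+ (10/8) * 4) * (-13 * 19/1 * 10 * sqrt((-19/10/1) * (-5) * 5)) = -277875 * sqrt(190)/8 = -478780.32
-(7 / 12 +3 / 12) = -5 / 6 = -0.83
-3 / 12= -1 / 4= -0.25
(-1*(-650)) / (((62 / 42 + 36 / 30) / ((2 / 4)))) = 34125 / 281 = 121.44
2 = 2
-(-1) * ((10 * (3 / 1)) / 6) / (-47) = -5 / 47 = -0.11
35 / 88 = 0.40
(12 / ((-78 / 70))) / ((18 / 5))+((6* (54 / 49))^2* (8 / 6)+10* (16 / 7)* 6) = 54061666 / 280917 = 192.45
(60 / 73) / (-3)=-20 / 73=-0.27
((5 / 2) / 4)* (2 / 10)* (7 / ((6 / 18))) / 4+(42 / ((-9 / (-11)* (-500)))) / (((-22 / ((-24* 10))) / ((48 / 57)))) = -4361 / 15200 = -0.29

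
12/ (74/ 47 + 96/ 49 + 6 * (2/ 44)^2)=6687912/ 1976305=3.38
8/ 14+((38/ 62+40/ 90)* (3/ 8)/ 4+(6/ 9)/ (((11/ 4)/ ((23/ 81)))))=13724075/ 18561312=0.74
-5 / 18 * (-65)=325 / 18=18.06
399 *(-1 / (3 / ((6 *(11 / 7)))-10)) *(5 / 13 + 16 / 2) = 318934 / 923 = 345.54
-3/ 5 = -0.60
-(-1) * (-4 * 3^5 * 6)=-5832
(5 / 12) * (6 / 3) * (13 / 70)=13 / 84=0.15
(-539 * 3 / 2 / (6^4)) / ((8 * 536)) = -539 / 3704832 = -0.00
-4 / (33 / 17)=-68 / 33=-2.06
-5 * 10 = -50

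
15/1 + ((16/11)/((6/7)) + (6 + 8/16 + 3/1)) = 1729/66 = 26.20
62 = 62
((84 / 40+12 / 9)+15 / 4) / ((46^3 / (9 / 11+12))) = 20257 / 21413920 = 0.00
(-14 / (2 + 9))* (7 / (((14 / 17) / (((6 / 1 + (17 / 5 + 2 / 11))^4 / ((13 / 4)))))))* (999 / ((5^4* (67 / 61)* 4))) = -559351420692194781 / 54795086328125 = -10208.06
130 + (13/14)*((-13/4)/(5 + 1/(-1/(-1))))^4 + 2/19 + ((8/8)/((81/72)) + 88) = 219.07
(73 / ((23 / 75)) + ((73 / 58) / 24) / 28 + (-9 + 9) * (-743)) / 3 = 79.35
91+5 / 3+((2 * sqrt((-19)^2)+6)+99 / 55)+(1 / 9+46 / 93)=194006 / 1395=139.07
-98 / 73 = -1.34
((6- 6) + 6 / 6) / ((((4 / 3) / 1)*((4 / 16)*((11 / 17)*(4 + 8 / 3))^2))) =7803 / 48400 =0.16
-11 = -11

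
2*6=12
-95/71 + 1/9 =-784/639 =-1.23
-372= -372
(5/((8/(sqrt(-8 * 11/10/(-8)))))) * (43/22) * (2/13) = 43 * sqrt(110)/2288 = 0.20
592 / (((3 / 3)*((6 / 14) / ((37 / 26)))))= 76664 / 39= 1965.74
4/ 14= 2/ 7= 0.29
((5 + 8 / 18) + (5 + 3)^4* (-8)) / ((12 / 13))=-3833219 / 108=-35492.77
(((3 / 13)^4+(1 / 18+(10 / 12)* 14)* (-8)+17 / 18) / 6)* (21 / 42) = -7.74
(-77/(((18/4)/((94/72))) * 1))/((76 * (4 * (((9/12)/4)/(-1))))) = 3619/9234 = 0.39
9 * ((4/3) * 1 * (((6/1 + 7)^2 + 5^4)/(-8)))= -1191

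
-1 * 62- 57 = -119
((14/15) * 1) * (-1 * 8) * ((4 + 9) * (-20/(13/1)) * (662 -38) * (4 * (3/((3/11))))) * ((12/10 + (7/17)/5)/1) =446910464/85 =5257770.16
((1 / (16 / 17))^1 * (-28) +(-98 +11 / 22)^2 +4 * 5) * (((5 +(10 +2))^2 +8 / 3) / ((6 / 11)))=60935875 / 12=5077989.58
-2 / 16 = -1 / 8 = -0.12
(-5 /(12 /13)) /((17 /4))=-65 /51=-1.27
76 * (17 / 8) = 323 / 2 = 161.50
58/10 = 29/5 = 5.80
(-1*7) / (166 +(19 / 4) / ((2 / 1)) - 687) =56 / 4149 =0.01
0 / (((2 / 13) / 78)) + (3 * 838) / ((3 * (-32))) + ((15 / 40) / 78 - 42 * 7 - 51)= -38603 / 104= -371.18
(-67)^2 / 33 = 4489 / 33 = 136.03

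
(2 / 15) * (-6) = -4 / 5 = -0.80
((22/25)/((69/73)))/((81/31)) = 49786/139725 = 0.36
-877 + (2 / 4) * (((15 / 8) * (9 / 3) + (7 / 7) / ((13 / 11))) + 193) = -161671 / 208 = -777.26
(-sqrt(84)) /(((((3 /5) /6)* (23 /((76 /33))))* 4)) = -380* sqrt(21) /759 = -2.29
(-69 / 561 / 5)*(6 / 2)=-69 / 935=-0.07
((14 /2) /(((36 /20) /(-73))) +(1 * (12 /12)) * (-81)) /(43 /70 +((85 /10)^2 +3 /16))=-1839040 /368181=-4.99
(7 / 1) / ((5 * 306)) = 7 / 1530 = 0.00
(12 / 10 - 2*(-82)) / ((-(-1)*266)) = 59 / 95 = 0.62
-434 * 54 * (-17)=398412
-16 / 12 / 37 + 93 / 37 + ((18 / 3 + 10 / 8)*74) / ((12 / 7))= 93369 / 296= 315.44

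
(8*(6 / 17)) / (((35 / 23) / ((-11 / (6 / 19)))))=-38456 / 595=-64.63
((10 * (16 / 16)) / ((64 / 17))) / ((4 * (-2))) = -85 / 256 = -0.33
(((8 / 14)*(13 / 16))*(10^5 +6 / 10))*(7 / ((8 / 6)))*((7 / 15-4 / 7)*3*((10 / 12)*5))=-10214347 / 32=-319198.34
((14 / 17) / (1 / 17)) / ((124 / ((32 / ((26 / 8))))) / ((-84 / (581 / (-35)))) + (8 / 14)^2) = 1317120 / 264863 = 4.97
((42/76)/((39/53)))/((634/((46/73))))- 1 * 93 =-1063135289/11431654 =-93.00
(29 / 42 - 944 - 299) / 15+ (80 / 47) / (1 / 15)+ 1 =-1666709 / 29610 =-56.29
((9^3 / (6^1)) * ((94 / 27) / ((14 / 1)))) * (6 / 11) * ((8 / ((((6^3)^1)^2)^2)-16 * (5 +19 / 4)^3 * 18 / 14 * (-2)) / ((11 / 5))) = 17068651636759405 / 59750659584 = 285664.66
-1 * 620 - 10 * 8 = -700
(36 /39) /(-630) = -2 /1365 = -0.00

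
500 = 500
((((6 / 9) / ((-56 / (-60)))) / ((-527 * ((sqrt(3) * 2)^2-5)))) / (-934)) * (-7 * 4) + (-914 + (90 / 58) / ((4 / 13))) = -181646409117 / 199840508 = -908.96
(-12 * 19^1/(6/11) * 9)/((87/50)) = -62700/29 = -2162.07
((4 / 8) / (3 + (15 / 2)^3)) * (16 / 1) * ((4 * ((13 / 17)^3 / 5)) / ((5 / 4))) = 2249728 / 417482175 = 0.01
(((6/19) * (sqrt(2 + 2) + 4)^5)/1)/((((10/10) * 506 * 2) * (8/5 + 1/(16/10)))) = 466560/427823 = 1.09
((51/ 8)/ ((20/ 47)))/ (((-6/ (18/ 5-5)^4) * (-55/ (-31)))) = -59470369/ 11000000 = -5.41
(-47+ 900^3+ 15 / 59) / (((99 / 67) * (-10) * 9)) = -1440868407607 / 262845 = -5481817.83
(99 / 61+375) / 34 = 11487 / 1037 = 11.08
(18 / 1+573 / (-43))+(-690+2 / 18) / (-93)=435224 / 35991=12.09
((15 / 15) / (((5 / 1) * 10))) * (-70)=-7 / 5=-1.40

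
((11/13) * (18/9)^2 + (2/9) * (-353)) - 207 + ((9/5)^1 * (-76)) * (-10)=127055/117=1085.94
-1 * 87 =-87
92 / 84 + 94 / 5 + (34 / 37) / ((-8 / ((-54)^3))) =70345603 / 3885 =18106.98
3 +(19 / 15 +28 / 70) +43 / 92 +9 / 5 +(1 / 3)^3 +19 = 322561 / 12420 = 25.97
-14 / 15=-0.93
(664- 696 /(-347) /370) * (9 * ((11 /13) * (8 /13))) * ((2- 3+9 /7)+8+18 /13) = 848814202368 /28207283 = 30092.02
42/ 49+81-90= -57/ 7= -8.14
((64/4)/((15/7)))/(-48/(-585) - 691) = -208/19247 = -0.01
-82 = -82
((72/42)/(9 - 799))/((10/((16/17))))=-48/235025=-0.00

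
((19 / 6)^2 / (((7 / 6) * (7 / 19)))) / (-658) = -6859 / 193452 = -0.04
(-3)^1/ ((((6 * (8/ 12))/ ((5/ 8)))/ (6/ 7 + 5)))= -615/ 224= -2.75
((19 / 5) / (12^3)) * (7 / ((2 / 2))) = 133 / 8640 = 0.02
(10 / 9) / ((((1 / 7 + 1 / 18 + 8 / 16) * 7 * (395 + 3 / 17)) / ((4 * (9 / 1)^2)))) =6885 / 36949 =0.19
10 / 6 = 5 / 3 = 1.67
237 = 237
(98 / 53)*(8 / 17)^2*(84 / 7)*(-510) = -2257920 / 901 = -2506.02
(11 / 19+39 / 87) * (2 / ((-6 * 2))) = -283 / 1653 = -0.17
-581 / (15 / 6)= -1162 / 5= -232.40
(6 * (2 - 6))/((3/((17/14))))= -68/7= -9.71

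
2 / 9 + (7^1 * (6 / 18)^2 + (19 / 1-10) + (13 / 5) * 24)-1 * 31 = 207 / 5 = 41.40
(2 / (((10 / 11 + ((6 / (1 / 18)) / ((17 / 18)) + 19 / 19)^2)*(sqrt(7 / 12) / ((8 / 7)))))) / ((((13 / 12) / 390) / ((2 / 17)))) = 1436160*sqrt(21) / 690959143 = 0.01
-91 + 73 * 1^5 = -18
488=488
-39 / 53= -0.74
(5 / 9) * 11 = 55 / 9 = 6.11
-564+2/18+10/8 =-20255/36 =-562.64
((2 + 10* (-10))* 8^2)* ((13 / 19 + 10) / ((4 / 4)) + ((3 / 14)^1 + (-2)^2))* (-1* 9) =15978816 / 19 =840990.32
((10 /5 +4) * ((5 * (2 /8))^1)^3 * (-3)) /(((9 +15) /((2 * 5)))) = -1875 /128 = -14.65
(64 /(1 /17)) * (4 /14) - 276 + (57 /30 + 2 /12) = 3877 /105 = 36.92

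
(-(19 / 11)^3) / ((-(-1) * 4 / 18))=-61731 / 2662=-23.19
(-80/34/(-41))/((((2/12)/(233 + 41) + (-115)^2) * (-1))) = -65760/15154104997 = -0.00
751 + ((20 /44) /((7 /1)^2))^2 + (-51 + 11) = 206560456 /290521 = 711.00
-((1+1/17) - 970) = 968.94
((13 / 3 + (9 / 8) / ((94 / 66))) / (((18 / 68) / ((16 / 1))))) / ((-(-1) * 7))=392972 / 8883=44.24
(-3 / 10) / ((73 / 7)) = -21 / 730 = -0.03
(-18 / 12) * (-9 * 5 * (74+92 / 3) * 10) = 70650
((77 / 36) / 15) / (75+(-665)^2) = 77 / 238842000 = 0.00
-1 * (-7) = 7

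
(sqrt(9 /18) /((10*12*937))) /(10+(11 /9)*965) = 3*sqrt(2) /802446800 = 0.00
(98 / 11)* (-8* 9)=-7056 / 11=-641.45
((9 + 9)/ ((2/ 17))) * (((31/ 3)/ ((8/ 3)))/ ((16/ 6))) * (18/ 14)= 128061/ 448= 285.85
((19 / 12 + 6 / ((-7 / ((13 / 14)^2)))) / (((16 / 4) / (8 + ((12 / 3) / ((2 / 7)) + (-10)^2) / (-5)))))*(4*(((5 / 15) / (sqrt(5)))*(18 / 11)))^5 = -1706323968*sqrt(5) / 1381012325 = -2.76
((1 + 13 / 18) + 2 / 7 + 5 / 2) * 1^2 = 284 / 63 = 4.51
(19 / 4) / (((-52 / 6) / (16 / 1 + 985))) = -4389 / 8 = -548.62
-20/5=-4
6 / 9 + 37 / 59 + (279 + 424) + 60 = 135280 / 177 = 764.29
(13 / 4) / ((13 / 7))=7 / 4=1.75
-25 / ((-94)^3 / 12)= 75 / 207646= 0.00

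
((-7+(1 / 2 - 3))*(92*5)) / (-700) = 437 / 70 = 6.24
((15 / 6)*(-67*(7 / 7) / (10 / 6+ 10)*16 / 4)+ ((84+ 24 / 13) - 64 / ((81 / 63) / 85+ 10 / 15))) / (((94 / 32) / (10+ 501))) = -8466455904 / 743587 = -11385.97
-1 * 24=-24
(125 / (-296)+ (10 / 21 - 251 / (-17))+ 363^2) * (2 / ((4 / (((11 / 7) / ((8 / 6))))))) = 153184456469 / 1972544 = 77658.32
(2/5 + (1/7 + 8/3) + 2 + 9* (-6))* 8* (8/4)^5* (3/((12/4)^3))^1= -1311488/945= -1387.82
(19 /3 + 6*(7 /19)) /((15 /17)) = 8279 /855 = 9.68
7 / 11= 0.64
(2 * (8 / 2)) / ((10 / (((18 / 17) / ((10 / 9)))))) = 324 / 425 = 0.76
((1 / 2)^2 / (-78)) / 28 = -1 / 8736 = -0.00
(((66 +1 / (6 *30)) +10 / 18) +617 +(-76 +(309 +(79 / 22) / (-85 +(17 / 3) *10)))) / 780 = 30847181 / 26254800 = 1.17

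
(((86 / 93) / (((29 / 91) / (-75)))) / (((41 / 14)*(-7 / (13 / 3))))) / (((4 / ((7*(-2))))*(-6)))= 8902075 / 331731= 26.84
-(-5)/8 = 5/8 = 0.62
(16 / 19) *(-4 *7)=-23.58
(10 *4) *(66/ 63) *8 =335.24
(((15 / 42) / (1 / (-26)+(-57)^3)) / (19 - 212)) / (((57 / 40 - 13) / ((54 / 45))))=-3120 / 3011856979747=-0.00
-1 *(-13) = 13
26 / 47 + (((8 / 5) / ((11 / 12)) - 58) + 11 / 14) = -1987397 / 36190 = -54.92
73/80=0.91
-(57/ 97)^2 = -3249/ 9409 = -0.35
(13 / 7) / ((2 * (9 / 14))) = 13 / 9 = 1.44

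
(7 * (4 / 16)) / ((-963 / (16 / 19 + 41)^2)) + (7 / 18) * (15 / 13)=-16467535 / 6025812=-2.73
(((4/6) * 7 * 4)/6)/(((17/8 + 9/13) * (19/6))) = 5824/16701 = 0.35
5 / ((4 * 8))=5 / 32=0.16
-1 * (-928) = 928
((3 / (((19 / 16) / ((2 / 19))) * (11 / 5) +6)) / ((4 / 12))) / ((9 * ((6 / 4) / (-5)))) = -1600 / 14793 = -0.11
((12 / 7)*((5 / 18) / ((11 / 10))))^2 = 10000 / 53361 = 0.19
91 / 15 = 6.07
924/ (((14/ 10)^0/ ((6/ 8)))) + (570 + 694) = 1957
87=87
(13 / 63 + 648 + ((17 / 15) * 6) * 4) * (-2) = -425506 / 315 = -1350.81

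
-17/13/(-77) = 0.02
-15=-15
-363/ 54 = -121/ 18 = -6.72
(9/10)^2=81/100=0.81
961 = 961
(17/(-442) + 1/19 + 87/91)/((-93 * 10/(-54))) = 6039/107198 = 0.06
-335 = -335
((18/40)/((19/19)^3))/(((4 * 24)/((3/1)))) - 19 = -12151/640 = -18.99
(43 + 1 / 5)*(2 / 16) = 27 / 5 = 5.40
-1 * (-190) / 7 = 190 / 7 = 27.14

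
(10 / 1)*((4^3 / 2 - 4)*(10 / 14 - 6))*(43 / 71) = -63640 / 71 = -896.34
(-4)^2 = 16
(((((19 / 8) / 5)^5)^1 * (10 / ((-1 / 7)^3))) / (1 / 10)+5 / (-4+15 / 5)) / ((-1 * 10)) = 854421957 / 10240000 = 83.44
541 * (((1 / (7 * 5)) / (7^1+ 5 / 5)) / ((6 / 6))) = 541 / 280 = 1.93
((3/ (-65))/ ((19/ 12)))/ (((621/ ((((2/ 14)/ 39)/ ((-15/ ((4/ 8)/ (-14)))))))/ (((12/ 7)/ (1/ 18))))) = -8/ 633289475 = -0.00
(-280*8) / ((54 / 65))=-72800 / 27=-2696.30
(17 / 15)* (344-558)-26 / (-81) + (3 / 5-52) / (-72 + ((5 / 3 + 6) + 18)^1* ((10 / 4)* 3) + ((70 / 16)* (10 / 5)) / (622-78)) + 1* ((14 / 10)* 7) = -24729444653 / 106208415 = -232.84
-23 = -23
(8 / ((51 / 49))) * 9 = 1176 / 17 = 69.18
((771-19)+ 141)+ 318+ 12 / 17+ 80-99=20276 / 17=1192.71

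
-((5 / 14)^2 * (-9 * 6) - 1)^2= -597529 / 9604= -62.22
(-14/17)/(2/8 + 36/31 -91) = 248/26979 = 0.01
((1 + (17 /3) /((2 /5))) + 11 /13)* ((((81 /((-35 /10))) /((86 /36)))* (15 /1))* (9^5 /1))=-137401877.15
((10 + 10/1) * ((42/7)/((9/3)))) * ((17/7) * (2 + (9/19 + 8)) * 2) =270640/133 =2034.89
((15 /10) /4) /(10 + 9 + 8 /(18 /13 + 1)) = 31 /1848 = 0.02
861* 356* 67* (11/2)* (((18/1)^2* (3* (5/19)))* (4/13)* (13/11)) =199615479840/19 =10506077886.32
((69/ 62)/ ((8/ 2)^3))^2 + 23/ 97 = 362597369/ 1527267328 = 0.24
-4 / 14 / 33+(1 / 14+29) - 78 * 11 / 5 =-329261 / 2310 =-142.54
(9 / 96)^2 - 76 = -77815 / 1024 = -75.99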